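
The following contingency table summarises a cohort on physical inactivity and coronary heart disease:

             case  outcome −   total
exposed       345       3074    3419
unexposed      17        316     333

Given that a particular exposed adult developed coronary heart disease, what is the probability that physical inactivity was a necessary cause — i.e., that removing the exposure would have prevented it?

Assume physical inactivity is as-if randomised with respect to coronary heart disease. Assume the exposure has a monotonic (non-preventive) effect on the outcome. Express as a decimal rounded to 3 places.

p₁ = P(outcome | exposed) = 345/3419 = 0.10091
p₀ = P(outcome | unexposed) = 17/333 = 0.051051
Under exogeneity and monotonicity, PN = (p₁ − p₀) / p₁.
PN = (0.10091 − 0.051051) / 0.10091 = 0.049856 / 0.10091 ≈ 0.4941

PN ≈ 0.494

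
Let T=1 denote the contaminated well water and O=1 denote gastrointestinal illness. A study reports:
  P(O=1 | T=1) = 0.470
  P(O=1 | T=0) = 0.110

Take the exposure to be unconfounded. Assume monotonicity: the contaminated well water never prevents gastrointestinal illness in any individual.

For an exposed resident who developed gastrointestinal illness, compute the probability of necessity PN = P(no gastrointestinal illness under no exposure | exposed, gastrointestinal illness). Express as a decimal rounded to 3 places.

PN ≈ 0.766

Let p₁ = 0.47, p₀ = 0.11.
Under exogeneity and monotonicity, PN = (p₁ − p₀) / p₁.
PN = (0.47 − 0.11) / 0.47 = 0.36 / 0.47 ≈ 0.7660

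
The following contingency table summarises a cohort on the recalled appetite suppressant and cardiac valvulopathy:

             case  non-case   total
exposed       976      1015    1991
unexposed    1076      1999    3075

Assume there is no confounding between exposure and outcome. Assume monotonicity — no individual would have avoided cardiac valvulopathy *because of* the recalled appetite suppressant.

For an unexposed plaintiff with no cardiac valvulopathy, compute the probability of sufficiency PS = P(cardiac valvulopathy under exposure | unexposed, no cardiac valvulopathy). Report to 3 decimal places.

PS ≈ 0.216

p₁ = P(outcome | exposed) = 976/1991 = 0.49021
p₀ = P(outcome | unexposed) = 1076/3075 = 0.34992
Under exogeneity and monotonicity, PS = (p₁ − p₀)/(1 − p₀).
PS = (0.49021 − 0.34992) / 0.65008 ≈ 0.2158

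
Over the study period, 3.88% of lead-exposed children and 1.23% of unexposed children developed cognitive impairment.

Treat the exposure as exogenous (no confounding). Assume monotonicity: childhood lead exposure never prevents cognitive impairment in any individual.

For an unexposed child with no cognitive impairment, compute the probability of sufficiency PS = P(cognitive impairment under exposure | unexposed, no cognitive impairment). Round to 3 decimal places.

p₁ = 0.0388, p₀ = 0.0123.
Under exogeneity and monotonicity, PS = (p₁ − p₀) / (1 − p₀).
PS = (0.0388 − 0.0123) / (1 − 0.0123) = 0.0265 / 0.9877 ≈ 0.0268

PS ≈ 0.027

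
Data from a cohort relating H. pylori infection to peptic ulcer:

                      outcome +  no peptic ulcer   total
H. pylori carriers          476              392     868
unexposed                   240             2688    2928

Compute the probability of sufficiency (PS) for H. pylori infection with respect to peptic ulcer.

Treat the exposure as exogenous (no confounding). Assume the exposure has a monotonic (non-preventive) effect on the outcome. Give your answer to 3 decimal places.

PS ≈ 0.508

p₁ = P(outcome | exposed) = 476/868 = 0.54839
p₀ = P(outcome | unexposed) = 240/2928 = 0.081967
Under exogeneity and monotonicity, PS = (p₁ − p₀)/(1 − p₀).
PS = (0.54839 − 0.081967) / 0.91803 ≈ 0.5081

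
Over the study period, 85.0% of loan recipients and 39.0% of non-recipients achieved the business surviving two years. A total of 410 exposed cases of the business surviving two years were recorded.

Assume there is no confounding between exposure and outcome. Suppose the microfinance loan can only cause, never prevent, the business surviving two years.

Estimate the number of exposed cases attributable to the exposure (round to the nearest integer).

p₁ = 0.85, p₀ = 0.39.
PN = (p₁ − p₀)/p₁ = (0.85 − 0.39) / 0.85 ≈ 0.54118.
Attributable cases ≈ PN × (exposed cases) = 0.54118 × 410 ≈ 221.88.

about 222 cases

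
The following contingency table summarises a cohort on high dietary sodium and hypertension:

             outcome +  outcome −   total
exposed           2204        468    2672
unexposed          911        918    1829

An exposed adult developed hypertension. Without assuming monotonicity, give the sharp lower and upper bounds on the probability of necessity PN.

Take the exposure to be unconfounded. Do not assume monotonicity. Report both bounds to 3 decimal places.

0.396 ≤ PN ≤ 0.608

p₁ = P(outcome | exposed) = 2204/2672 = 0.82485
p₀ = P(outcome | unexposed) = 911/1829 = 0.49809
Under exogeneity alone the bounds on PN are max{0,(p₁−p₀)/p₁} ≤ PN ≤ min{1,(1−p₀)/p₁}.
  lower = (p₁ − p₀)/p₁ = 0.32676 / 0.82485 ≈ 0.3961
  upper = min{1, (1 − p₀)/p₁} = 0.50191 / 0.82485 ≈ 0.6085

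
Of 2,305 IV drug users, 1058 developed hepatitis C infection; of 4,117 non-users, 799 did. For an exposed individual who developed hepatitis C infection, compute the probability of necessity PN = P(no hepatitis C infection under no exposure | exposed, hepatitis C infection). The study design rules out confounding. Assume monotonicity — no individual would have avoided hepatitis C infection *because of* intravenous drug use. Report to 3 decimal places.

PN ≈ 0.577

p₁ = P(outcome | exposed) = 1058/2305 = 0.459
p₀ = P(outcome | unexposed) = 799/4117 = 0.19407
Under exogeneity and monotonicity, PN = (p₁ − p₀) / p₁.
PN = (0.459 − 0.19407) / 0.459 = 0.26493 / 0.459 ≈ 0.5772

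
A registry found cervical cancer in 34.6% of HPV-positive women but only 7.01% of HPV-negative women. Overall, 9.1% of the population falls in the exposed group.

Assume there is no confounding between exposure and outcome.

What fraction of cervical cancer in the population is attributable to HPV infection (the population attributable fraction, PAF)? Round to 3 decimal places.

p₁ = 0.346, p₀ = 0.0701.
Overall risk P(Y=1) = π·p₁ + (1−π)·p₀ = 0.091×0.346 + 0.909×0.0701 = 0.095207.
Under exogeneity, PAF = [P(Y=1) − p₀] / P(Y=1).
PAF = (0.095207 − 0.0701) / 0.095207 ≈ 0.2637

PAF ≈ 0.264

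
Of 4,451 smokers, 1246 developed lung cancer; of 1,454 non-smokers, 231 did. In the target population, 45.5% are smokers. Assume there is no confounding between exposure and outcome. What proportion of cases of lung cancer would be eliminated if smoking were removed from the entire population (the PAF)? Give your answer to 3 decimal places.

p₁ = P(outcome | exposed) = 1246/4451 = 0.27994
p₀ = P(outcome | unexposed) = 231/1454 = 0.15887
Overall risk P(Y=1) = π·p₁ + (1−π)·p₀ = 0.455×0.27994 + 0.545×0.15887 = 0.21396.
Under exogeneity, PAF = [P(Y=1) − p₀] / P(Y=1).
PAF = (0.21396 − 0.15887) / 0.21396 ≈ 0.2575

PAF ≈ 0.257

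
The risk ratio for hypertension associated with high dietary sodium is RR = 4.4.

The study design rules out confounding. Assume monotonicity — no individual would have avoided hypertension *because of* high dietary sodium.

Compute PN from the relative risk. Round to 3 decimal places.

PN ≈ 0.773

Under exogeneity and monotonicity, PN = (RR − 1) / RR = 1 − 1/RR.
PN = (4.4 − 1) / 4.4 = 3.4 / 4.4 ≈ 0.7727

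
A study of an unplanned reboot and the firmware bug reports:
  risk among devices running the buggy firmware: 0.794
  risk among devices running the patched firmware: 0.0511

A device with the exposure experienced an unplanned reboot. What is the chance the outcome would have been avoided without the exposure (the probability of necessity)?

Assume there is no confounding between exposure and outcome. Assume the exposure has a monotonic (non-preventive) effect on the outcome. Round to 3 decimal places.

Let p₁ = 0.794, p₀ = 0.0511.
Under exogeneity and monotonicity, PN = (p₁ − p₀) / p₁.
PN = (0.794 − 0.0511) / 0.794 = 0.7429 / 0.794 ≈ 0.9356

PN ≈ 0.936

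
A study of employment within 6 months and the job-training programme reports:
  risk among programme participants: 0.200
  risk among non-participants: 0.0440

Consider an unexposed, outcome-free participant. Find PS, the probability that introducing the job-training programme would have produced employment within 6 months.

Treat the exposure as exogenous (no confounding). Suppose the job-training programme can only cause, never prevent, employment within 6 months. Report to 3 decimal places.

Let p₁ = 0.2, p₀ = 0.044.
Under exogeneity and monotonicity, PS = (p₁ − p₀) / (1 − p₀).
PS = (0.2 − 0.044) / (1 − 0.044) = 0.156 / 0.956 ≈ 0.1632

PS ≈ 0.163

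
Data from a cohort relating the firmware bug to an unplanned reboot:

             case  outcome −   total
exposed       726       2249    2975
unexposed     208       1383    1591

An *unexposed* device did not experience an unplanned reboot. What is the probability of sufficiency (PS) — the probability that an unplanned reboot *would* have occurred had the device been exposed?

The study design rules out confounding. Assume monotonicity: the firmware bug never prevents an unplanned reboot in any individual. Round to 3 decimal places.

p₁ = P(outcome | exposed) = 726/2975 = 0.24403
p₀ = P(outcome | unexposed) = 208/1591 = 0.13074
Under exogeneity and monotonicity, PS = (p₁ − p₀)/(1 − p₀).
PS = (0.24403 − 0.13074) / 0.86926 ≈ 0.1303

PS ≈ 0.130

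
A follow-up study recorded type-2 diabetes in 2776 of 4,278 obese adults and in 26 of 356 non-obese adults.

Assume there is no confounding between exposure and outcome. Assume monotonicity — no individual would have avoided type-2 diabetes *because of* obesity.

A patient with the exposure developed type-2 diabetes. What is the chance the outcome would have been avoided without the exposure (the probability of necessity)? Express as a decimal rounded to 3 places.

PN ≈ 0.887

p₁ = P(outcome | exposed) = 2776/4278 = 0.6489
p₀ = P(outcome | unexposed) = 26/356 = 0.073034
Under exogeneity and monotonicity, PN = (p₁ − p₀) / p₁.
PN = (0.6489 − 0.073034) / 0.6489 = 0.57587 / 0.6489 ≈ 0.8875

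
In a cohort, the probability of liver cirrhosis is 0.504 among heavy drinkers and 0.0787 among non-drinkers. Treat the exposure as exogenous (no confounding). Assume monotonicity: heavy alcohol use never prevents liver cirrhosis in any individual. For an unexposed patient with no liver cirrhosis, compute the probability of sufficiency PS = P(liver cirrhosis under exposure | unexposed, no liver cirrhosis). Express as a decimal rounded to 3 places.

PS ≈ 0.462

Let p₁ = 0.504, p₀ = 0.0787.
Under exogeneity and monotonicity, PS = (p₁ − p₀) / (1 − p₀).
PS = (0.504 − 0.0787) / (1 − 0.0787) = 0.4253 / 0.9213 ≈ 0.4616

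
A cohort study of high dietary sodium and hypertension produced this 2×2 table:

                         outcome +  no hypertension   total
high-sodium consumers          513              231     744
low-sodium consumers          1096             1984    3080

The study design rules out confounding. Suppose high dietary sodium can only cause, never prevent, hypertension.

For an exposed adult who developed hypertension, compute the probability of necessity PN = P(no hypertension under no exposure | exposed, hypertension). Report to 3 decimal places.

PN ≈ 0.484

p₁ = P(outcome | exposed) = 513/744 = 0.68952
p₀ = P(outcome | unexposed) = 1096/3080 = 0.35584
Under exogeneity and monotonicity, PN = (p₁ − p₀) / p₁.
PN = (0.68952 − 0.35584) / 0.68952 = 0.33367 / 0.68952 ≈ 0.4839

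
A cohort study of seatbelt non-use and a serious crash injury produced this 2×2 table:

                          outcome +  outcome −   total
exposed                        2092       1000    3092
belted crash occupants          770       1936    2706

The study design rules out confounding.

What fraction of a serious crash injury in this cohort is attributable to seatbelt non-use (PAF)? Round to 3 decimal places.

p₁ = P(outcome | exposed) = 2092/3092 = 0.67658
p₀ = P(outcome | unexposed) = 770/2706 = 0.28455
Exposure prevalence π = 3092/5798 = 0.53329; overall risk P(Y=1) = 0.49362.
Under exogeneity, PAF = [P(Y=1) − p₀]/P(Y=1).
PAF = (0.49362 − 0.28455) / 0.49362 ≈ 0.4235

PAF ≈ 0.424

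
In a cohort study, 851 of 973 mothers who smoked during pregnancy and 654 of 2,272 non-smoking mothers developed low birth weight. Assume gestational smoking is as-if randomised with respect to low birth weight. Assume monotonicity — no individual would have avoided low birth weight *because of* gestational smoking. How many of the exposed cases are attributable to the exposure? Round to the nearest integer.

about 571 cases

p₁ = P(outcome | exposed) = 851/973 = 0.87461
p₀ = P(outcome | unexposed) = 654/2272 = 0.28785
PN = (p₁ − p₀)/p₁ = (0.87461 − 0.28785) / 0.87461 ≈ 0.67088.
Attributable cases ≈ PN × (exposed cases) = 0.67088 × 851 ≈ 570.92.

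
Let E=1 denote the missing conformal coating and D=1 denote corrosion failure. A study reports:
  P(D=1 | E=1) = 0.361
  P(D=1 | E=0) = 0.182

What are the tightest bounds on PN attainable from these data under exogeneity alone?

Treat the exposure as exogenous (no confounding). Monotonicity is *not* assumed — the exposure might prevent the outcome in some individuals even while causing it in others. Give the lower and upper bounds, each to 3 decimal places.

0.496 ≤ PN ≤ 1.000

Let p₁ = 0.361, p₀ = 0.182.
Under exogeneity alone the bounds on PN are max{0,(p₁−p₀)/p₁} ≤ PN ≤ min{1,(1−p₀)/p₁}.
  lower = (p₁ − p₀)/p₁ = 0.179 / 0.361 ≈ 0.4958
  upper = min{1, (1 − p₀)/p₁} = 0.818 / 0.361 ≈ 2.2659 → capped at 1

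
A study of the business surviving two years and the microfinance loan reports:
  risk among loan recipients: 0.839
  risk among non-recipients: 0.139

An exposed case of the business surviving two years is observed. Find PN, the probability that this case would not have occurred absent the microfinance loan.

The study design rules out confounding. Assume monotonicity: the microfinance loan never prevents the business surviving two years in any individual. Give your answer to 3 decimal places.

Let p₁ = 0.839, p₀ = 0.139.
Under exogeneity and monotonicity, PN = (p₁ − p₀) / p₁.
PN = (0.839 − 0.139) / 0.839 = 0.7 / 0.839 ≈ 0.8343

PN ≈ 0.834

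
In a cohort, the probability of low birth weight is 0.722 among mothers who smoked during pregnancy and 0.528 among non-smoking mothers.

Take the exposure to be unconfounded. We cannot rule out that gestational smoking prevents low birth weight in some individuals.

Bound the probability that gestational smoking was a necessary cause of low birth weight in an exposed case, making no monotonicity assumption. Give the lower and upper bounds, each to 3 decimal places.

Let p₁ = 0.722, p₀ = 0.528.
Under exogeneity alone the bounds on PN are max{0,(p₁−p₀)/p₁} ≤ PN ≤ min{1,(1−p₀)/p₁}.
  lower = (p₁ − p₀)/p₁ = 0.194 / 0.722 ≈ 0.2687
  upper = min{1, (1 − p₀)/p₁} = 0.472 / 0.722 ≈ 0.6537

0.269 ≤ PN ≤ 0.654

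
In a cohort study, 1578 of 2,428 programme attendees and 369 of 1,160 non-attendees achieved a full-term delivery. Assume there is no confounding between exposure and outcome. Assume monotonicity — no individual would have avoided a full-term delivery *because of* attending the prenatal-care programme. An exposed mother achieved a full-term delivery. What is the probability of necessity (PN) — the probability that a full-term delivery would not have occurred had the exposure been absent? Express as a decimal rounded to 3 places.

p₁ = P(outcome | exposed) = 1578/2428 = 0.64992
p₀ = P(outcome | unexposed) = 369/1160 = 0.3181
Under exogeneity and monotonicity, PN = (p₁ − p₀) / p₁.
PN = (0.64992 − 0.3181) / 0.64992 = 0.33181 / 0.64992 ≈ 0.5105

PN ≈ 0.511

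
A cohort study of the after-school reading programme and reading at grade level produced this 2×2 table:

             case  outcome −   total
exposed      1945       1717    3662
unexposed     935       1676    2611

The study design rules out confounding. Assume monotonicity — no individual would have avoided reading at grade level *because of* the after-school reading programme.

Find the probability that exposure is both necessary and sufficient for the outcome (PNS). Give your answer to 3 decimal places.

PNS ≈ 0.173

p₁ = P(outcome | exposed) = 1945/3662 = 0.53113
p₀ = P(outcome | unexposed) = 935/2611 = 0.3581
Under exogeneity and monotonicity, PNS = p₁ − p₀.
PNS = 0.53113 − 0.3581 = 0.17303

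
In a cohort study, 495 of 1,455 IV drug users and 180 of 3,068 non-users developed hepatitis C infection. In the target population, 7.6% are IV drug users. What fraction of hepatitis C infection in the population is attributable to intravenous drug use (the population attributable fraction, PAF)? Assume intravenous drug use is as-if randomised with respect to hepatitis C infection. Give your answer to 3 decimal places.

PAF ≈ 0.267

p₁ = P(outcome | exposed) = 495/1455 = 0.34021
p₀ = P(outcome | unexposed) = 180/3068 = 0.05867
Overall risk P(Y=1) = π·p₁ + (1−π)·p₀ = 0.076×0.34021 + 0.924×0.05867 = 0.080067.
Under exogeneity, PAF = [P(Y=1) − p₀] / P(Y=1).
PAF = (0.080067 − 0.05867) / 0.080067 ≈ 0.2672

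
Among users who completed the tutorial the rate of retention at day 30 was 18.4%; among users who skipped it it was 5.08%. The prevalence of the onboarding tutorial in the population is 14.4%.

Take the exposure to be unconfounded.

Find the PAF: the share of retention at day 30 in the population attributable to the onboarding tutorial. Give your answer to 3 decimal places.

PAF ≈ 0.274

p₁ = 0.184, p₀ = 0.0508.
Overall risk P(Y=1) = π·p₁ + (1−π)·p₀ = 0.144×0.184 + 0.856×0.0508 = 0.069981.
Under exogeneity, PAF = [P(Y=1) − p₀] / P(Y=1).
PAF = (0.069981 − 0.0508) / 0.069981 ≈ 0.2741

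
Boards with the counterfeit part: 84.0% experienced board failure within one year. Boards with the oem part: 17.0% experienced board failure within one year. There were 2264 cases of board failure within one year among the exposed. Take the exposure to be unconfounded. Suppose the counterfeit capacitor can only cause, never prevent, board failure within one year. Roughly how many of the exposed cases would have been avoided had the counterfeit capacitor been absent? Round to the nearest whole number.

p₁ = 0.84, p₀ = 0.17.
PN = (p₁ − p₀)/p₁ = (0.84 − 0.17) / 0.84 ≈ 0.79762.
Attributable cases ≈ PN × (exposed cases) = 0.79762 × 2264 ≈ 1805.81.

about 1806 cases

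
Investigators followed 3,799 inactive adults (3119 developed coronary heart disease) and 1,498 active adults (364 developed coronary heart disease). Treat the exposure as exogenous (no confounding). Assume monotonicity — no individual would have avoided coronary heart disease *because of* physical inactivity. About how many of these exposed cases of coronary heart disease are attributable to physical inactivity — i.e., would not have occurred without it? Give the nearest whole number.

p₁ = P(outcome | exposed) = 3119/3799 = 0.82101
p₀ = P(outcome | unexposed) = 364/1498 = 0.24299
PN = (p₁ − p₀)/p₁ = (0.82101 − 0.24299) / 0.82101 ≈ 0.70403.
Attributable cases ≈ PN × (exposed cases) = 0.70403 × 3119 ≈ 2195.88.

about 2196 cases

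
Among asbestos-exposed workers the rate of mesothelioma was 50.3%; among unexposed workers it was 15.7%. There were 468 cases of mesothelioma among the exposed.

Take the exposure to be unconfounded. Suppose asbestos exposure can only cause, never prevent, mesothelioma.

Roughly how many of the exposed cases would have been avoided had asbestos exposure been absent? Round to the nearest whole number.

p₁ = 0.503, p₀ = 0.157.
PN = (p₁ − p₀)/p₁ = (0.503 − 0.157) / 0.503 ≈ 0.68787.
Attributable cases ≈ PN × (exposed cases) = 0.68787 × 468 ≈ 321.92.

about 322 cases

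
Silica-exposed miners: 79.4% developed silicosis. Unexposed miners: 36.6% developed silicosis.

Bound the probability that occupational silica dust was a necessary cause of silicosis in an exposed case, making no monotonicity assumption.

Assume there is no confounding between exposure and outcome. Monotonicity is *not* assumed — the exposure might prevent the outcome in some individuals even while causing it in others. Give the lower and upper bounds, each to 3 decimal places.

p₁ = 0.794, p₀ = 0.366.
Under exogeneity alone the bounds on PN are max{0,(p₁−p₀)/p₁} ≤ PN ≤ min{1,(1−p₀)/p₁}.
  lower = (p₁ − p₀)/p₁ = 0.428 / 0.794 ≈ 0.5390
  upper = min{1, (1 − p₀)/p₁} = 0.634 / 0.794 ≈ 0.7985

0.539 ≤ PN ≤ 0.798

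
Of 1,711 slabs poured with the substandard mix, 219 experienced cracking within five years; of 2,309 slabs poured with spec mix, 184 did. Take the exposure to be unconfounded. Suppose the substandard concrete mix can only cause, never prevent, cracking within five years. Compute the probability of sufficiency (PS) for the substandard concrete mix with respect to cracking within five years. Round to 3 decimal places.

PS ≈ 0.052

p₁ = P(outcome | exposed) = 219/1711 = 0.128
p₀ = P(outcome | unexposed) = 184/2309 = 0.079688
Under exogeneity and monotonicity, PS = (p₁ − p₀) / (1 − p₀).
PS = (0.128 − 0.079688) / (1 − 0.079688) = 0.048307 / 0.92031 ≈ 0.0525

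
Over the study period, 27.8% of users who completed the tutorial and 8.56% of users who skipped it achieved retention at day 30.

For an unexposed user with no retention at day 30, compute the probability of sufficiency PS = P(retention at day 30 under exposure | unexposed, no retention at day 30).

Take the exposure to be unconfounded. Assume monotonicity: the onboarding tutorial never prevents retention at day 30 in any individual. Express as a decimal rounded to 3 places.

PS ≈ 0.210

p₁ = 0.278, p₀ = 0.0856.
Under exogeneity and monotonicity, PS = (p₁ − p₀) / (1 − p₀).
PS = (0.278 − 0.0856) / (1 − 0.0856) = 0.1924 / 0.9144 ≈ 0.2104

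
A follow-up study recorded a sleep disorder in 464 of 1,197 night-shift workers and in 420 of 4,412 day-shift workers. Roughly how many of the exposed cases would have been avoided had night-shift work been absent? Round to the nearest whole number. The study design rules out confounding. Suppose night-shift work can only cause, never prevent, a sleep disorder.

about 350 cases

p₁ = P(outcome | exposed) = 464/1197 = 0.38764
p₀ = P(outcome | unexposed) = 420/4412 = 0.095195
PN = (p₁ − p₀)/p₁ = (0.38764 − 0.095195) / 0.38764 ≈ 0.75442.
Attributable cases ≈ PN × (exposed cases) = 0.75442 × 464 ≈ 350.05.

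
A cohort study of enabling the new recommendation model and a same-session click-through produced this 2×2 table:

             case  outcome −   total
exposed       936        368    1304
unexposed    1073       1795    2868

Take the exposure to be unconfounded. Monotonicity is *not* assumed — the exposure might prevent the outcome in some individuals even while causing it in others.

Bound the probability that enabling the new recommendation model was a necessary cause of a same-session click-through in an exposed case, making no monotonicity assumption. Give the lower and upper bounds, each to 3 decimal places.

p₁ = P(outcome | exposed) = 936/1304 = 0.71779
p₀ = P(outcome | unexposed) = 1073/2868 = 0.37413
Under exogeneity alone the bounds on PN are max{0,(p₁−p₀)/p₁} ≤ PN ≤ min{1,(1−p₀)/p₁}.
  lower = (p₁ − p₀)/p₁ = 0.34366 / 0.71779 ≈ 0.4788
  upper = min{1, (1 − p₀)/p₁} = 0.62587 / 0.71779 ≈ 0.8719

0.479 ≤ PN ≤ 0.872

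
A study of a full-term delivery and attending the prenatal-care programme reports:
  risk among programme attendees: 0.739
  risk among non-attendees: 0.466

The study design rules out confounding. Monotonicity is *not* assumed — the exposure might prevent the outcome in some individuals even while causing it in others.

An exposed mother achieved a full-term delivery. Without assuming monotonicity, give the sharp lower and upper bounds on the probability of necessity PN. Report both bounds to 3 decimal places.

0.369 ≤ PN ≤ 0.723

Let p₁ = 0.739, p₀ = 0.466.
Under exogeneity alone the bounds on PN are max{0,(p₁−p₀)/p₁} ≤ PN ≤ min{1,(1−p₀)/p₁}.
  lower = (p₁ − p₀)/p₁ = 0.273 / 0.739 ≈ 0.3694
  upper = min{1, (1 − p₀)/p₁} = 0.534 / 0.739 ≈ 0.7226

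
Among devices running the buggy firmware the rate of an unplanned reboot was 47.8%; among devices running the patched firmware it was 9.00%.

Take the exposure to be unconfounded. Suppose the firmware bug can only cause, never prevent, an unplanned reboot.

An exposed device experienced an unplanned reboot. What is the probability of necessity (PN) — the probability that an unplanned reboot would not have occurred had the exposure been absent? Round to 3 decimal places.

PN ≈ 0.812

p₁ = 0.478, p₀ = 0.09.
Under exogeneity and monotonicity, PN = (p₁ − p₀) / p₁.
PN = (0.478 − 0.09) / 0.478 = 0.388 / 0.478 ≈ 0.8117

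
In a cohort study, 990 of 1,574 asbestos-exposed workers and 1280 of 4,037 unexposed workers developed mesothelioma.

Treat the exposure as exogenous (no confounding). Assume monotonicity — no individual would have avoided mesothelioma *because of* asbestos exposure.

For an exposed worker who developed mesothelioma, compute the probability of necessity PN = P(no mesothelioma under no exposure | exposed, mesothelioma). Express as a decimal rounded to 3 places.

PN ≈ 0.496

p₁ = P(outcome | exposed) = 990/1574 = 0.62897
p₀ = P(outcome | unexposed) = 1280/4037 = 0.31707
Under exogeneity and monotonicity, PN = (p₁ − p₀) / p₁.
PN = (0.62897 − 0.31707) / 0.62897 = 0.3119 / 0.62897 ≈ 0.4959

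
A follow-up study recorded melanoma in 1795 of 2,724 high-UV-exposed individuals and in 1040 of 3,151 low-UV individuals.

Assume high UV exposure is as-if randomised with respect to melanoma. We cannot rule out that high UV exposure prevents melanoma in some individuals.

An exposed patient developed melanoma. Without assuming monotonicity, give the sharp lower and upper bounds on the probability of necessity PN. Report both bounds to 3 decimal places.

p₁ = P(outcome | exposed) = 1795/2724 = 0.65896
p₀ = P(outcome | unexposed) = 1040/3151 = 0.33005
Under exogeneity alone the bounds on PN are max{0,(p₁−p₀)/p₁} ≤ PN ≤ min{1,(1−p₀)/p₁}.
  lower = (p₁ − p₀)/p₁ = 0.3289 / 0.65896 ≈ 0.4991
  upper = min{1, (1 − p₀)/p₁} = 0.66995 / 0.65896 ≈ 1.0167 → capped at 1

0.499 ≤ PN ≤ 1.000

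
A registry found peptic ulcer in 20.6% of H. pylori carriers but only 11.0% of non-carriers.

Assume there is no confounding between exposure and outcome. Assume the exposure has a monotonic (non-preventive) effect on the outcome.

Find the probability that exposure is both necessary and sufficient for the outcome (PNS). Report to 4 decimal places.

p₁ = 0.206, p₀ = 0.11.
Under exogeneity and monotonicity, PNS = p₁ − p₀.
PNS = 0.206 − 0.11 = 0.096

PNS ≈ 0.0960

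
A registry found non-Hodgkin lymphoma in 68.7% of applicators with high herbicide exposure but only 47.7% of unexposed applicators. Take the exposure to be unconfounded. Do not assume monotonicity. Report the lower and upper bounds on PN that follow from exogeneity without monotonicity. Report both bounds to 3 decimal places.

p₁ = 0.687, p₀ = 0.477.
Under exogeneity alone the bounds on PN are max{0,(p₁−p₀)/p₁} ≤ PN ≤ min{1,(1−p₀)/p₁}.
  lower = (p₁ − p₀)/p₁ = 0.21 / 0.687 ≈ 0.3057
  upper = min{1, (1 − p₀)/p₁} = 0.523 / 0.687 ≈ 0.7613

0.306 ≤ PN ≤ 0.761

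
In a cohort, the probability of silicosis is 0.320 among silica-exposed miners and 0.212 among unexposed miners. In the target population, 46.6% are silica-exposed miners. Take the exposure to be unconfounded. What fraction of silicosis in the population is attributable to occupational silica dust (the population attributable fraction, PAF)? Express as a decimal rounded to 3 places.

PAF ≈ 0.192

Let p₁ = 0.32, p₀ = 0.212.
Overall risk P(Y=1) = π·p₁ + (1−π)·p₀ = 0.466×0.32 + 0.534×0.212 = 0.26233.
Under exogeneity, PAF = [P(Y=1) − p₀] / P(Y=1).
PAF = (0.26233 − 0.212) / 0.26233 ≈ 0.1919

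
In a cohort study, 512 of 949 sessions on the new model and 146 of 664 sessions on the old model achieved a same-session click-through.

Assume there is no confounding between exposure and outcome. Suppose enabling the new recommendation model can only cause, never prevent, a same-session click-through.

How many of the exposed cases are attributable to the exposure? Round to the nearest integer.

p₁ = P(outcome | exposed) = 512/949 = 0.53952
p₀ = P(outcome | unexposed) = 146/664 = 0.21988
PN = (p₁ − p₀)/p₁ = (0.53952 − 0.21988) / 0.53952 ≈ 0.59245.
Attributable cases ≈ PN × (exposed cases) = 0.59245 × 512 ≈ 303.33.

about 303 cases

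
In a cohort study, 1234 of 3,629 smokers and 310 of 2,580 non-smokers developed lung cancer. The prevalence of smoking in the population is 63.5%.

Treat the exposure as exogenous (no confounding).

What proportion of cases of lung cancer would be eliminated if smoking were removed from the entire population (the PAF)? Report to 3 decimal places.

p₁ = P(outcome | exposed) = 1234/3629 = 0.34004
p₀ = P(outcome | unexposed) = 310/2580 = 0.12016
Overall risk P(Y=1) = π·p₁ + (1−π)·p₀ = 0.635×0.34004 + 0.365×0.12016 = 0.25978.
Under exogeneity, PAF = [P(Y=1) − p₀] / P(Y=1).
PAF = (0.25978 − 0.12016) / 0.25978 ≈ 0.5375

PAF ≈ 0.537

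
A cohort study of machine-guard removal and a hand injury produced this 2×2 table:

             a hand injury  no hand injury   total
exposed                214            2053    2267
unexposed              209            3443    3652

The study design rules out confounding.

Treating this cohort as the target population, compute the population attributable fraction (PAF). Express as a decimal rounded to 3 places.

PAF ≈ 0.199

p₁ = P(outcome | exposed) = 214/2267 = 0.094398
p₀ = P(outcome | unexposed) = 209/3652 = 0.057229
Exposure prevalence π = 2267/5919 = 0.383; overall risk P(Y=1) = 0.071465.
Under exogeneity, PAF = [P(Y=1) − p₀]/P(Y=1).
PAF = (0.071465 − 0.057229) / 0.071465 ≈ 0.1992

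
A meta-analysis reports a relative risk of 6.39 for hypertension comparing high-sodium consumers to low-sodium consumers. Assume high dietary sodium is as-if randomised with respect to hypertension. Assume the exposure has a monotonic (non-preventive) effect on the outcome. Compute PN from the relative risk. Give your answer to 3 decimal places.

PN ≈ 0.844

Under exogeneity and monotonicity, PN = (RR − 1) / RR = 1 − 1/RR.
PN = (6.39 − 1) / 6.39 = 5.39 / 6.39 ≈ 0.8435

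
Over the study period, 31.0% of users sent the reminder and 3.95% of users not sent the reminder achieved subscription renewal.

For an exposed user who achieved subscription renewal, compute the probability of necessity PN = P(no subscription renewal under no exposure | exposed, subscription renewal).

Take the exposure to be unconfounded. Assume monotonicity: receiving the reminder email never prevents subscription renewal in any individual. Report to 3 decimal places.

PN ≈ 0.873

p₁ = 0.31, p₀ = 0.0395.
Under exogeneity and monotonicity, PN = (p₁ − p₀) / p₁.
PN = (0.31 − 0.0395) / 0.31 = 0.2705 / 0.31 ≈ 0.8726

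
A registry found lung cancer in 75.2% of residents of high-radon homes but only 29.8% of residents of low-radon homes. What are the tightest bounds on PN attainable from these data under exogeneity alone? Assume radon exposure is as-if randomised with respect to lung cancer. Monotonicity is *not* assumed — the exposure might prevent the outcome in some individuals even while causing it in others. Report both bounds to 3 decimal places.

p₁ = 0.752, p₀ = 0.298.
Under exogeneity alone the bounds on PN are max{0,(p₁−p₀)/p₁} ≤ PN ≤ min{1,(1−p₀)/p₁}.
  lower = (p₁ − p₀)/p₁ = 0.454 / 0.752 ≈ 0.6037
  upper = min{1, (1 − p₀)/p₁} = 0.702 / 0.752 ≈ 0.9335

0.604 ≤ PN ≤ 0.934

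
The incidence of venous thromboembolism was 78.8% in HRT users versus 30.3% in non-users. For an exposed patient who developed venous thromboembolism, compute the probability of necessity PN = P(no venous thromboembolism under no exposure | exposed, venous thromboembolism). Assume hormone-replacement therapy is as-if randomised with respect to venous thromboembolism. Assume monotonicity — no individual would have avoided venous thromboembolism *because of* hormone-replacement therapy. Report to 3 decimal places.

PN ≈ 0.615

p₁ = 0.788, p₀ = 0.303.
Under exogeneity and monotonicity, PN = (p₁ − p₀) / p₁.
PN = (0.788 − 0.303) / 0.788 = 0.485 / 0.788 ≈ 0.6155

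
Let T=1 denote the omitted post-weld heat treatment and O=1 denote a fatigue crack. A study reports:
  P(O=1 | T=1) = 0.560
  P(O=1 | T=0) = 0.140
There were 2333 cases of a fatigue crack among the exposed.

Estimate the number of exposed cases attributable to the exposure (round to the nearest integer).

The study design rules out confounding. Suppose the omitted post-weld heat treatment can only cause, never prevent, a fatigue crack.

Let p₁ = 0.56, p₀ = 0.14.
PN = (p₁ − p₀)/p₁ = (0.56 − 0.14) / 0.56 ≈ 0.75000.
Attributable cases ≈ PN × (exposed cases) = 0.75000 × 2333 ≈ 1749.75.

about 1750 cases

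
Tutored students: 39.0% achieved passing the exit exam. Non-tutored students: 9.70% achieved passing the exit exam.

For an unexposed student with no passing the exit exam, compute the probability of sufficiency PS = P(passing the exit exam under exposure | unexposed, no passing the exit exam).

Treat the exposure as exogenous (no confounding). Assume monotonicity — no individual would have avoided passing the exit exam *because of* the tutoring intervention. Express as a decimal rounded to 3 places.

p₁ = 0.39, p₀ = 0.097.
Under exogeneity and monotonicity, PS = (p₁ − p₀) / (1 − p₀).
PS = (0.39 − 0.097) / (1 − 0.097) = 0.293 / 0.903 ≈ 0.3245

PS ≈ 0.324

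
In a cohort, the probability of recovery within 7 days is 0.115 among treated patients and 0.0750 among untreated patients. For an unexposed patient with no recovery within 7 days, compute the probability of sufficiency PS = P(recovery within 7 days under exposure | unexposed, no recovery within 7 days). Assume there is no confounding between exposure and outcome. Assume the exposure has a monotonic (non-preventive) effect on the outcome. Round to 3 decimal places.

Let p₁ = 0.115, p₀ = 0.075.
Under exogeneity and monotonicity, PS = (p₁ − p₀) / (1 − p₀).
PS = (0.115 − 0.075) / (1 − 0.075) = 0.04 / 0.925 ≈ 0.0432

PS ≈ 0.043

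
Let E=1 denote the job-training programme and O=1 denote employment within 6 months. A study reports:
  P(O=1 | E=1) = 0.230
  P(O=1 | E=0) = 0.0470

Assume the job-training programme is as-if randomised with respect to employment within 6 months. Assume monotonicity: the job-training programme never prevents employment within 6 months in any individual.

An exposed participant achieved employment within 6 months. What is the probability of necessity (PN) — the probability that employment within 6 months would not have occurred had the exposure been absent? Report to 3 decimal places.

PN ≈ 0.796

Let p₁ = 0.23, p₀ = 0.047.
Under exogeneity and monotonicity, PN = (p₁ − p₀) / p₁.
PN = (0.23 − 0.047) / 0.23 = 0.183 / 0.23 ≈ 0.7957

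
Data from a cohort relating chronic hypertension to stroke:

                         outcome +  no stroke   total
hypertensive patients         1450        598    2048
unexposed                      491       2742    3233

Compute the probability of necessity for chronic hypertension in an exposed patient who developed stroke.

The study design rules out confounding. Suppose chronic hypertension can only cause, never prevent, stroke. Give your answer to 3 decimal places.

p₁ = P(outcome | exposed) = 1450/2048 = 0.70801
p₀ = P(outcome | unexposed) = 491/3233 = 0.15187
Under exogeneity and monotonicity, PN = (p₁ − p₀) / p₁.
PN = (0.70801 − 0.15187) / 0.70801 = 0.55614 / 0.70801 ≈ 0.7855

PN ≈ 0.785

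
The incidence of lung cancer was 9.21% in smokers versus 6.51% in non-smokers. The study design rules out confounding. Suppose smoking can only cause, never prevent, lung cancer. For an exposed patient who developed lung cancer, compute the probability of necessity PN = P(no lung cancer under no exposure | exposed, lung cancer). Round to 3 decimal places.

PN ≈ 0.293

p₁ = 0.0921, p₀ = 0.0651.
Under exogeneity and monotonicity, PN = (p₁ − p₀) / p₁.
PN = (0.0921 − 0.0651) / 0.0921 = 0.027 / 0.0921 ≈ 0.2932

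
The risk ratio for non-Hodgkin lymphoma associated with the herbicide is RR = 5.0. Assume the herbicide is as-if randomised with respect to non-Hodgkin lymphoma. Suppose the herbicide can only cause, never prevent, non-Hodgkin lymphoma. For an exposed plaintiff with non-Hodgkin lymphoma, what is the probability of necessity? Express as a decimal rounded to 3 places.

PN ≈ 0.800

Under exogeneity and monotonicity, PN = (RR − 1) / RR = 1 − 1/RR.
PN = (5.0 − 1) / 5.0 = 4 / 5.0 ≈ 0.8000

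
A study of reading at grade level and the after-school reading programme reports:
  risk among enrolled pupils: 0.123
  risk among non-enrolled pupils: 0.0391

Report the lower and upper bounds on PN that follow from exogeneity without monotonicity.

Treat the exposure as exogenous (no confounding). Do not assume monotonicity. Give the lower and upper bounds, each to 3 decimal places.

0.682 ≤ PN ≤ 1.000

Let p₁ = 0.123, p₀ = 0.0391.
Under exogeneity alone the bounds on PN are max{0,(p₁−p₀)/p₁} ≤ PN ≤ min{1,(1−p₀)/p₁}.
  lower = (p₁ − p₀)/p₁ = 0.0839 / 0.123 ≈ 0.6821
  upper = min{1, (1 − p₀)/p₁} = 0.9609 / 0.123 ≈ 7.8122 → capped at 1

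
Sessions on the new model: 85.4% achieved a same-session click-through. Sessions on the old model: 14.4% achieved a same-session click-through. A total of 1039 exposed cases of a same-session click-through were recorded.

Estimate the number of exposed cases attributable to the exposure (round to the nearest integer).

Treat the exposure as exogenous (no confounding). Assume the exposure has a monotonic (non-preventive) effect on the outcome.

p₁ = 0.854, p₀ = 0.144.
PN = (p₁ − p₀)/p₁ = (0.854 − 0.144) / 0.854 ≈ 0.83138.
Attributable cases ≈ PN × (exposed cases) = 0.83138 × 1039 ≈ 863.81.

about 864 cases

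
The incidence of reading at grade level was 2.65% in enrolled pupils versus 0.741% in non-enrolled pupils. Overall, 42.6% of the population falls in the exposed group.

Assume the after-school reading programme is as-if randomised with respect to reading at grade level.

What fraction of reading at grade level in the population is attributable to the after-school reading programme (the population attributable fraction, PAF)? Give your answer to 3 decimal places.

p₁ = 0.0265, p₀ = 0.00741.
Overall risk P(Y=1) = π·p₁ + (1−π)·p₀ = 0.426×0.0265 + 0.574×0.00741 = 0.015542.
Under exogeneity, PAF = [P(Y=1) − p₀] / P(Y=1).
PAF = (0.015542 − 0.00741) / 0.015542 ≈ 0.5232

PAF ≈ 0.523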